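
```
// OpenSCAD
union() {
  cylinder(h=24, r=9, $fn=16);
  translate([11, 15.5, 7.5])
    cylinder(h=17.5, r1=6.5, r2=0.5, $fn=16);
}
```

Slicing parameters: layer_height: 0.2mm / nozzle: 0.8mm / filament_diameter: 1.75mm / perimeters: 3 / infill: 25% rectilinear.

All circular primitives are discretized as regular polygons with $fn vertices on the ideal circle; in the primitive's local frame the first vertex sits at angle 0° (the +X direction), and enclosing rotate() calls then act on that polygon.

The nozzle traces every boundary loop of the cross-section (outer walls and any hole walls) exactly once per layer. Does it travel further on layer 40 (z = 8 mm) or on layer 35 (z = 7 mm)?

layer 40 (z = 8 mm)

Layer 40 (z = 8): the r=9 cylinder contributes a regular 16-gon of circumradius 9 (perimeter = 2·16·9.000·sin(180°/16) = 56.19 mm); the cone at (11, 15.5): at t=0.029 of its height the radius interpolates to r₁+(r₂−r₁)t = 6.329, giving a regular 16-gon of that circumradius (perimeter = 2·16·6.329·sin(180°/16) = 39.51 mm); Merging all regions: the 2 present regions are separate (no shared area or edge), so areas and boundary lengths simply add and each stays a separate island — boundary = 95.69 mm. So its perimeter = 95.69 mm. Layer 35 (z = 7): the cylinder: section is a regular 16-gon, circumradius r=9 (perimeter = 2·16·9.000·sin(180°/16) = 56.19 mm); the cone at (11, 15.5) is not intersected at this z (z outside [7.5, 25]); Combining (union): only the r=9 cylinder is present, so the union is just that shape — boundary = 56.19 mm. So its perimeter = 56.19 mm. Layer 40 is larger (95.69 vs 56.19 mm).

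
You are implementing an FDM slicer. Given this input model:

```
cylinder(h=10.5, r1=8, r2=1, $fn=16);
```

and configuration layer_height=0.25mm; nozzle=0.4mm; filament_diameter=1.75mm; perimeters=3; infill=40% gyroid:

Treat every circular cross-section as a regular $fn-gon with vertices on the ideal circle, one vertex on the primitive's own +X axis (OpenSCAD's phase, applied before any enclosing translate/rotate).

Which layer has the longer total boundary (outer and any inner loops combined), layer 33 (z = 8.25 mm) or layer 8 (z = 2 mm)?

layer 8 (z = 2 mm)

Layer 33 (z = 8.25): the cone contributes a regular 16-gon of circumradius 2.500 (interpolated between r1=8 and r2=1 at t=0.786) (perimeter = 2·16·2.500·sin(180°/16) = 15.61 mm). So its perimeter = 15.61 mm. Layer 8 (z = 2): the cone: at t=0.190 of its height the radius interpolates to r₁+(r₂−r₁)t = 6.667, giving a regular 16-gon of that circumradius (perimeter = 2·16·6.667·sin(180°/16) = 41.62 mm). So its perimeter = 41.62 mm. Layer 8 is larger (41.62 vs 15.61 mm).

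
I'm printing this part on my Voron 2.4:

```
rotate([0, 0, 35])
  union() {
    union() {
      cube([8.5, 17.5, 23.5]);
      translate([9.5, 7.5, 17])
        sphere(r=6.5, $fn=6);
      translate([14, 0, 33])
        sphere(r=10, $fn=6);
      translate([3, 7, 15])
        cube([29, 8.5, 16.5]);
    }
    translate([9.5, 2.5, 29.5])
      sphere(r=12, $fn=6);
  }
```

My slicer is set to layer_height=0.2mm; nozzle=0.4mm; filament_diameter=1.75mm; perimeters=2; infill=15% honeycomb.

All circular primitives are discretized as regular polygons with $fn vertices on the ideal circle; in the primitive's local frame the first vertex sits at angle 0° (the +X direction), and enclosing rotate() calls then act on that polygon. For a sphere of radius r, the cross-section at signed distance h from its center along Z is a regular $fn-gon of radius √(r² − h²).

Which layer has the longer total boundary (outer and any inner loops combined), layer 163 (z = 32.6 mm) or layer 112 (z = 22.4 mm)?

Layer 163 (z = 32.6): the cube is not intersected at this z (z outside [0, 23.5]); the sphere at (9.5, 7.5) is absent (|z−center|=15.600 > r=6.5); the sphere at (14, 0): section is a regular 6-gon, circumradius = √(r²−h²) = √(10²−0.4²) = 9.992 (perimeter = 2·6·9.992·sin(180°/6) = 59.95 mm); the cube at (3, 7) is absent (z outside [15, 31.5]); Merging all regions: only the r=10 sphere at (14, 0) is present, so the union is just that shape — boundary = 59.95 mm; the sphere at (9.5, 2.5): section is a regular 6-gon, circumradius = √(r²−h²) = √(12²−3.1²) = 11.593 (perimeter = 2·6·11.593·sin(180°/6) = 69.56 mm); Combining (union): the regions partially overlap (shared area 198.60 mm²), so the edge portions inside another operand are dropped and the merged outline is re-measured after clipping — boundary = 76.64 mm; (rotated 35° about Z; rotation is an isometry so areas/perimeters/island counts are preserved). So its perimeter = 76.64 mm. Layer 112 (z = 22.4): the cube (footprint 8.5×17.5) is included at this height (perimeter 52.00 mm); the r=6.5 sphere at (9.5, 7.5) contributes a regular 6-gon of circumradius √(6.5²−5.4²) = 3.618 (perimeter = 2·6·3.618·sin(180°/6) = 21.71 mm); the sphere at (14, 0) is not intersected at this z (|z−center|=10.600 > r=10); the cube at (3, 7) is present — its section is the full 29×8.5 rectangle (perimeter 75.00 mm); Merging all regions: the regions partially overlap (shared area 71.36 mm²), so the edge portions inside another operand are dropped and the merged outline is re-measured after clipping — boundary = 97.89 mm; the r=12 sphere at (9.5, 2.5) contributes a regular 6-gon of circumradius √(12²−7.1²) = 9.674 (perimeter = 2·6·9.674·sin(180°/6) = 58.05 mm); Combining (union): the regions partially overlap (shared area 108.62 mm²), so the edge portions inside another operand are dropped and the merged outline is re-measured after clipping — boundary = 108.12 mm; (whole slice rotated 35° about Z — lengths, areas and connectivity unchanged). So its perimeter = 108.12 mm. Layer 112 is larger (108.12 vs 76.64 mm).

layer 112 (z = 22.4 mm)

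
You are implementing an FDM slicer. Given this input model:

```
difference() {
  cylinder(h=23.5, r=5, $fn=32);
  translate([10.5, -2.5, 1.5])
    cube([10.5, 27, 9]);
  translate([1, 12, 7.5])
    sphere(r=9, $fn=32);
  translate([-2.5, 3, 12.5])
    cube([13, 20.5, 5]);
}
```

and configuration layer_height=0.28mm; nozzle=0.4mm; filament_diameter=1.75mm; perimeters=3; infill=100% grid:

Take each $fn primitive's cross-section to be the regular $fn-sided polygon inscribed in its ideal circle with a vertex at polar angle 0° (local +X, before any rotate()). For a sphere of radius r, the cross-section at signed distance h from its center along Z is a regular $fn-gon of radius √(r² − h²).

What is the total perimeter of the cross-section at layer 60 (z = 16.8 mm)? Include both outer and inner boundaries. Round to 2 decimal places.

31.91 mm

At z = 16.8 mm: the r=5 cylinder contributes a regular 32-gon of circumradius 5 (perimeter = 2·32·5.000·sin(180°/32) = 31.37 mm); the cube at (10.5, -2.5) is absent (z outside [1.5, 10.5]); the sphere at (1, 12) does not reach this height (|z−center|=9.300 > r=9); the 13×20.5 cube at (-2.5, 3) contributes its full rectangle (perimeter 67.00 mm); Taking the first minus the rest: starting from the r=5 cylinder, the 13×20.5 cube at (-2.5, 3) partially overlaps it — only the 9.93 mm² overlap (of its 266.50 mm²) is removed, clipping the outline — boundary = 31.91 mm. Overall, the cross-section is a single solid region. Total boundary length (outer) = 31.91 mm.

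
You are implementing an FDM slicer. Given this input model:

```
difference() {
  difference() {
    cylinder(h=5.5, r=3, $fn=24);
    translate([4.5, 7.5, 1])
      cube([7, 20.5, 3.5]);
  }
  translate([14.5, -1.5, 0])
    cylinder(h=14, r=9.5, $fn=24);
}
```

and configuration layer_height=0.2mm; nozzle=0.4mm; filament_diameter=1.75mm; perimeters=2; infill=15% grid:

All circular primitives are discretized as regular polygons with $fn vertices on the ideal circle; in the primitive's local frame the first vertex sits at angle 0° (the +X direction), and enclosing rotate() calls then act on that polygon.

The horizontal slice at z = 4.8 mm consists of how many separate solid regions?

1

At z = 4.8 mm: the cylinder: section is a regular 24-gon, circumradius r=3; the cube at (4.5, 7.5) is not intersected at this z (z outside [1, 4.5]); Taking the first minus the rest: none of the subtracted shapes is present at this height, so the r=3 cylinder is unchanged — 1 connected region; the r=9.5 cylinder at (14.5, -1.5) contributes a regular 24-gon of circumradius 9.5; Subtracting the remaining from the first: starting from the result so far, the r=9.5 cylinder at (14.5, -1.5) misses the remaining region (no effect) — 1 connected region. The result has 1 disconnected region.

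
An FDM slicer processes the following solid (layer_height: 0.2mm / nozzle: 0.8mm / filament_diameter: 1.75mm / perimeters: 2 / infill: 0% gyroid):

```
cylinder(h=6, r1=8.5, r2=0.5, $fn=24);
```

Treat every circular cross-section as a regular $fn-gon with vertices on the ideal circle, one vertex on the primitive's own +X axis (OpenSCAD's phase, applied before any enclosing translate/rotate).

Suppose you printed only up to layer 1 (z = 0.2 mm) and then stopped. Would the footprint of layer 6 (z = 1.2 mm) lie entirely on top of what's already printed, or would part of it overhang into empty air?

Compare the two slices. At z = 0.2: the cone: at t=0.033 of its height the radius interpolates to r₁+(r₂−r₁)t = 8.233, giving a regular 24-gon of that circumradius (area = (24/2)·8.233²·sin(360°/24) = 210.54 mm²). At z = 1.2: the cone (r1=8.5→r2=0.5) has section circumradius 6.900 here — a regular 24-gon (area = (24/2)·6.900²·sin(360°/24) = 147.87 mm²). Checking containment: the cross-section at z = 1.2 is a subset of the cross-section at z = 0.2.

entirely on top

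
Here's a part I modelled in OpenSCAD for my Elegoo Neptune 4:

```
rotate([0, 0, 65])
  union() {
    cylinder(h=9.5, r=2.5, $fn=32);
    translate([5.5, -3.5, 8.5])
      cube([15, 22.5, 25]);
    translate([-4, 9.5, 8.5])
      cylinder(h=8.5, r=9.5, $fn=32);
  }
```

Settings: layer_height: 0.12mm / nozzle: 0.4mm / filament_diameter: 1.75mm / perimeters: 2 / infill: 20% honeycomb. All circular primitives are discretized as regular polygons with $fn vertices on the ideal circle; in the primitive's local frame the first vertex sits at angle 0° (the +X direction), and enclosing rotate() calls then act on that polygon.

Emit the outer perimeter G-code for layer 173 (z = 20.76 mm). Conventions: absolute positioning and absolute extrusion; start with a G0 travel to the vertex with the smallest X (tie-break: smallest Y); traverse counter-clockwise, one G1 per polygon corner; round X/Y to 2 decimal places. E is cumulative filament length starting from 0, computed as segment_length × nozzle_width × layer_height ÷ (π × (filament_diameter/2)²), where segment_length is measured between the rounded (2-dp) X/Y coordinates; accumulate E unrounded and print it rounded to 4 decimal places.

At z = 20.76 mm: the cylinder does not reach this height (z outside [0, 9.5]); the cube at (5.5, -3.5) is present — its section is the full 15×22.5 rectangle; the cylinder at (-4, 9.5) does not reach this height (z outside [8.5, 17]); Combining (union): only the 15×22.5 cube at (5.5, -3.5) is present, so the union is just that shape — 1 connected region; (whole slice rotated 65° about Z — lengths, areas and connectivity unchanged). The outline is a single polygon with 4 vertices. Extrusion per mm of travel: 0.4 × 0.12 / (π × 0.875²) = 0.019956. Accumulating E over each segment gives final E = 1.4970.

G0 X-14.90 Y13.01 Z20.76
G1 X5.50 Y3.51 E0.4491
G1 X11.84 Y17.10 E0.7483
G1 X-8.56 Y26.61 E1.1975
G1 X-14.90 Y13.01 E1.4970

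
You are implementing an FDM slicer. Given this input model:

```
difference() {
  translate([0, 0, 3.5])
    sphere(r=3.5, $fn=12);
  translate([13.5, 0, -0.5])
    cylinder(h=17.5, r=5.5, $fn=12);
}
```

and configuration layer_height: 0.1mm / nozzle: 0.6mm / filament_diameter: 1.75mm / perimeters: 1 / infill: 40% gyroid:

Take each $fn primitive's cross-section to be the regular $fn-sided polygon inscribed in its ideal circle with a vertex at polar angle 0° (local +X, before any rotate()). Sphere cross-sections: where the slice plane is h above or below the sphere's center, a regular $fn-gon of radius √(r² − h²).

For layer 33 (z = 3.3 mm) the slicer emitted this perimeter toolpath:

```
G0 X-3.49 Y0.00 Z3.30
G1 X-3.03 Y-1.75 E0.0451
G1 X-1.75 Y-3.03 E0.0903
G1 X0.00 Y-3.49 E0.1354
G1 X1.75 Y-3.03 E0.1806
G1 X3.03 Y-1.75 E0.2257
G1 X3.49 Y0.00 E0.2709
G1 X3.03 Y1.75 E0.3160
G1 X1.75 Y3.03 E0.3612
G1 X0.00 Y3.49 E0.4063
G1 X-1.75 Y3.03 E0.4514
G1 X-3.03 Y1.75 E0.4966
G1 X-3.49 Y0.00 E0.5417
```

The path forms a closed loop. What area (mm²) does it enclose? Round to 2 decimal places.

Apply the shoelace formula to the sequence of (X, Y) vertices; enclosed area = 36.67 mm².

36.67 mm²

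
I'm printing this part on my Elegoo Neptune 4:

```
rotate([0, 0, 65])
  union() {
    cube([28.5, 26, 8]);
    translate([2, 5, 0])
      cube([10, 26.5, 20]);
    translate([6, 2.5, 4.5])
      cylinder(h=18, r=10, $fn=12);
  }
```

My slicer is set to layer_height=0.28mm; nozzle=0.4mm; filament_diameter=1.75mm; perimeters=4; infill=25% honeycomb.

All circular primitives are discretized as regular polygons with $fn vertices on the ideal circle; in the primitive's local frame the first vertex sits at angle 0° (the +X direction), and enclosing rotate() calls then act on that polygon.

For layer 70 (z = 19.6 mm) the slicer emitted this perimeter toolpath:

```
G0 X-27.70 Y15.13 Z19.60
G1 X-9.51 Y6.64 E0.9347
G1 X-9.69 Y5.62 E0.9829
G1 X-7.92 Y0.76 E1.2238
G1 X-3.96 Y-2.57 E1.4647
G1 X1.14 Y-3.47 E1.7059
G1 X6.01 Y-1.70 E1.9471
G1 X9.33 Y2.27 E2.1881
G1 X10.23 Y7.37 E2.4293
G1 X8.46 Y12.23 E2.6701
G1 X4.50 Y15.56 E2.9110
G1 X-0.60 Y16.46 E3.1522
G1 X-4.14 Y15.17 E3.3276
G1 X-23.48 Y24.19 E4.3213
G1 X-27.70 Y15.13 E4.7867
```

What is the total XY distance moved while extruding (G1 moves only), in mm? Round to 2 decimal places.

Sum the Euclidean lengths of each G1 segment: total = 102.80 mm.

102.80 mm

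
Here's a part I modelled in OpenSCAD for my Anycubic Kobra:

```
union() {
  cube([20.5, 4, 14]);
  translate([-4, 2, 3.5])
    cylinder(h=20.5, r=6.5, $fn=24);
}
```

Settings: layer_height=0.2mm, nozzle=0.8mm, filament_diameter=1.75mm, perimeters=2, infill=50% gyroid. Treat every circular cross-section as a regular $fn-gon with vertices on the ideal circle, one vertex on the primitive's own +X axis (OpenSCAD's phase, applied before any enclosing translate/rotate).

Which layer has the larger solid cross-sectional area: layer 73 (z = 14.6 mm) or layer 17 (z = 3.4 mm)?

Layer 73 (z = 14.6): the cube is not intersected at this z (z outside [0, 14]); the r=6.5 cylinder at (-4, 2) gives a regular 24-gon of circumradius 6.5 (constant along its height) (area = (24/2)·6.500²·sin(360°/24) = 131.22 mm²); Combining (union): only the r=6.5 cylinder at (-4, 2) is present, so the union is just that shape — area = 131.22 mm². So its area = 131.22 mm². Layer 17 (z = 3.4): the cube (footprint 20.5×4) is included at this height (area 82.00 mm²); the cylinder at (-4, 2) is not intersected at this z (z outside [3.5, 24]); Combining (union): only the 20.5×4 cube is present, so the union is just that shape — area = 82.00 mm². So its area = 82.00 mm². Layer 73 is larger (131.22 vs 82.00 mm²).

layer 73 (z = 14.6 mm)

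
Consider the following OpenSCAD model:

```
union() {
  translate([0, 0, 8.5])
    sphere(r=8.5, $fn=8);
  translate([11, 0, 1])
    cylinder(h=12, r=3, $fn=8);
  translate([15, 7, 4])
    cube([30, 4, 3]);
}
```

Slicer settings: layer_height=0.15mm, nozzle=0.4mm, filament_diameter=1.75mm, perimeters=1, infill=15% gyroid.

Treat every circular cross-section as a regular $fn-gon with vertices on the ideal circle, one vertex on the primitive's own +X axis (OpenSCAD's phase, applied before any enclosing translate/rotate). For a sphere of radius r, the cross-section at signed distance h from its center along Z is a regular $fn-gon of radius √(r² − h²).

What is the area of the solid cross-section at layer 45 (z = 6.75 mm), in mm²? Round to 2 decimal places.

At z = 6.75 mm: the r=8.5 sphere slices to a regular 8-gon of circumradius 8.318 (√(r²−h²) with h=1.75 from center) (area = (8/2)·8.318²·sin(360°/8) = 195.69 mm²); the r=3 cylinder at (11, 0) contributes a regular 8-gon of circumradius 3 (area = (8/2)·3.000²·sin(360°/8) = 25.46 mm²); the cube at (15, 7) (footprint 30×4) is included at this height (area 120.00 mm²); Taking the union: the regions partially overlap — summed areas 341.15 mm² minus the doubly-counted overlap 0.12 mm² gives 341.03 mm² — area = 341.03 mm². Overall, the cross-section has 2 separate islands. Net area = 341.03 mm².

341.03 mm²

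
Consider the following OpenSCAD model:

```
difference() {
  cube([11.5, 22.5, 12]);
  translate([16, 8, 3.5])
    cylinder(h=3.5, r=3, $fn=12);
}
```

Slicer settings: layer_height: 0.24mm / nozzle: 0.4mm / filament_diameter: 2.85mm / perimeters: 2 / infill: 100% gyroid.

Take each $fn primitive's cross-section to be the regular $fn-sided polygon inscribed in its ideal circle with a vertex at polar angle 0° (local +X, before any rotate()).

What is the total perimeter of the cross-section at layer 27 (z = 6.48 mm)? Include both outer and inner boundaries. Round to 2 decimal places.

At z = 6.48 mm: the cube (footprint 11.5×22.5) is included at this height (perimeter 68.00 mm); the r=3 cylinder at (16, 8) contributes a regular 12-gon of circumradius 3 (perimeter = 2·12·3.000·sin(180°/12) = 18.63 mm); Taking the first minus the rest: starting from the 11.5×22.5 cube, the r=3 cylinder at (16, 8) misses the remaining region (no effect) — boundary = 68.00 mm. Overall, the cross-section is a single solid region. Total boundary length (outer) = 68.00 mm.

68.00 mm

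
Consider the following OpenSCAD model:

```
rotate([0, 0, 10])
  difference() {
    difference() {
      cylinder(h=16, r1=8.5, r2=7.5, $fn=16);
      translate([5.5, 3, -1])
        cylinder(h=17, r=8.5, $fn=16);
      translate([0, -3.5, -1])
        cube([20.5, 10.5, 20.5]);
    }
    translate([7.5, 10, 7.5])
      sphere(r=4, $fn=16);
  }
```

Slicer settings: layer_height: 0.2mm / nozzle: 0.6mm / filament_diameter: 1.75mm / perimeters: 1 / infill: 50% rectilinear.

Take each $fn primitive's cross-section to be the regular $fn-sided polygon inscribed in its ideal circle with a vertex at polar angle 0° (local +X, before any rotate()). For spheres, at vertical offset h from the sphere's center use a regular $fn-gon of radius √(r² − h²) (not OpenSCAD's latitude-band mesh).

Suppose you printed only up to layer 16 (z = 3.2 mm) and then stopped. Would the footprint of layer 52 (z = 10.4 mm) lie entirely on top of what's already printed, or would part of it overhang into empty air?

entirely on top

Compare the two slices. At z = 3.2: the cone (r1=8.5→r2=7.5) has section circumradius 8.300 here — a regular 16-gon (area = (16/2)·8.300²·sin(360°/16) = 210.90 mm²); the r=8.5 cylinder at (5.5, 3) contributes a regular 16-gon of circumradius 8.5 (area = (16/2)·8.500²·sin(360°/16) = 221.19 mm²); the 20.5×10.5 cube at (0, -3.5) contributes its full rectangle (area 215.25 mm²); Subtracting the remaining from the first: starting from the cone (210.90 mm²), the r=8.5 cylinder at (5.5, 3) partially overlaps it — only the 114.62 mm² overlap (of its 221.19 mm²) is removed, clipping the outline; the 20.5×10.5 cube at (0, -3.5) partially overlaps it — only the 0.02 mm² overlap (of its 215.25 mm²) is removed, clipping the outline — area = 96.27 mm²; the sphere at (7.5, 10) is absent (|z−center|=4.300 > r=4); After the difference (first − rest): none of the subtracted shapes is present at this height, so that combined region is unchanged — area = 96.27 mm²; (rotated 10° about Z; rotation is an isometry so areas/perimeters/island counts are preserved). At z = 10.4: the cone (r1=8.5→r2=7.5) has section circumradius 7.850 here — a regular 16-gon (area = (16/2)·7.850²·sin(360°/16) = 188.66 mm²); the r=8.5 cylinder at (5.5, 3) contributes a regular 16-gon of circumradius 8.5 (area = (16/2)·8.500²·sin(360°/16) = 221.19 mm²); the cube at (0, -3.5) is present — its section is the full 20.5×10.5 rectangle (area 215.25 mm²); Taking the first minus the rest: starting from the cone (188.66 mm²), the r=8.5 cylinder at (5.5, 3) partially overlaps it — only the 105.84 mm² overlap (of its 221.19 mm²) is removed, clipping the outline; the 20.5×10.5 cube at (0, -3.5) partially overlaps it — only the 0.02 mm² overlap (of its 215.25 mm²) is removed, clipping the outline — area = 82.80 mm²; the r=4 sphere at (7.5, 10) contributes a regular 16-gon of circumradius √(4²−2.9²) = 2.755 (area = (16/2)·2.755²·sin(360°/16) = 23.24 mm²); After the difference (first − rest): starting from the result so far (82.80 mm²), the r=4 sphere at (7.5, 10) misses the remaining region (no effect) — area = 82.80 mm²; (rotated 10° about Z; rotation is an isometry so areas/perimeters/island counts are preserved). Checking containment: the cross-section at z = 10.4 is a subset of the cross-section at z = 3.2.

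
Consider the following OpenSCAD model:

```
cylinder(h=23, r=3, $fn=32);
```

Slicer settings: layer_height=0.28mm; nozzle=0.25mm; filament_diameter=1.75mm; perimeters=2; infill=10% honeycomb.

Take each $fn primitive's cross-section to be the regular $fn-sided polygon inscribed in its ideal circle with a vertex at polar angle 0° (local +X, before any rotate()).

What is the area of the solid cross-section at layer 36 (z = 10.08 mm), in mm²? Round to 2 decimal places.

28.09 mm²

At z = 10.08 mm: the cylinder: section is a regular 32-gon, circumradius r=3 (area = (32/2)·3.000²·sin(360°/32) = 28.09 mm²). Overall, the cross-section is a single solid region. Net area = 28.09 mm².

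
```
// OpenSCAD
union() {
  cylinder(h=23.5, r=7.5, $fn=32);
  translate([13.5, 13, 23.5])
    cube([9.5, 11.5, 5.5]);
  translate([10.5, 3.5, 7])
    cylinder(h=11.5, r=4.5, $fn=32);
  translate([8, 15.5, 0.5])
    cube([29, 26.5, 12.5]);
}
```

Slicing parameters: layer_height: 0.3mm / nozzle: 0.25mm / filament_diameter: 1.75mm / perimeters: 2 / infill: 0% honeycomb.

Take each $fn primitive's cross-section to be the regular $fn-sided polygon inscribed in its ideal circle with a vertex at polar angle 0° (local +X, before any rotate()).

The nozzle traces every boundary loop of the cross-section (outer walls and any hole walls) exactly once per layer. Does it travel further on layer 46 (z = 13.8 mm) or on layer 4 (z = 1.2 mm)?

layer 4 (z = 1.2 mm)

Layer 46 (z = 13.8): the r=7.5 cylinder contributes a regular 32-gon of circumradius 7.5 (perimeter = 2·32·7.500·sin(180°/32) = 47.05 mm); the cube at (13.5, 13) does not reach this height (z outside [23.5, 29]); the cylinder at (10.5, 3.5): section is a regular 32-gon, circumradius r=4.5 (perimeter = 2·32·4.500·sin(180°/32) = 28.23 mm); the cube at (8, 15.5) does not reach this height (z outside [0.5, 13]); Taking the union: the regions partially overlap (shared area 2.63 mm²), so the edge portions inside another operand are dropped and the merged outline is re-measured after clipping — boundary = 66.21 mm. So its perimeter = 66.21 mm. Layer 4 (z = 1.2): the r=7.5 cylinder gives a regular 32-gon of circumradius 7.5 (constant along its height) (perimeter = 2·32·7.500·sin(180°/32) = 47.05 mm); the cube at (13.5, 13) is absent (z outside [23.5, 29]); the cylinder at (10.5, 3.5) does not reach this height (z outside [7, 18.5]); the cube at (8, 15.5) (footprint 29×26.5) is included at this height (perimeter 111.00 mm); Combining (union): the 2 present regions are separate (no shared area or edge), so areas and boundary lengths simply add and each stays a separate island — boundary = 158.05 mm. So its perimeter = 158.05 mm. Layer 4 is larger (158.05 vs 66.21 mm).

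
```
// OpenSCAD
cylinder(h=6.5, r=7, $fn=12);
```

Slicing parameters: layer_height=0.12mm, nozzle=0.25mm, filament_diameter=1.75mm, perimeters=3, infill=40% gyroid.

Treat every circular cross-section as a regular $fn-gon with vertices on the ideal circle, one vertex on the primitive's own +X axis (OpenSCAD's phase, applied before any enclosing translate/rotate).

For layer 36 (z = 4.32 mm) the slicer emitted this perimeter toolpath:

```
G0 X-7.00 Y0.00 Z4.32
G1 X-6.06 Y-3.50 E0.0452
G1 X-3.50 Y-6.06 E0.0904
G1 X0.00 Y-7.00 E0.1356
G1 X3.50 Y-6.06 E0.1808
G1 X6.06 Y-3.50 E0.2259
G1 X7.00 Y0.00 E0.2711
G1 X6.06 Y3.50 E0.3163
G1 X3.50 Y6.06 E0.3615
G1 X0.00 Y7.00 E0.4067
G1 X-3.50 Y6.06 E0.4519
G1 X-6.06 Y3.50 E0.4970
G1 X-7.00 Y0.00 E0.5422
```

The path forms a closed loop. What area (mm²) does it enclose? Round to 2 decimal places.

146.95 mm²

Apply the shoelace formula to the sequence of (X, Y) vertices; enclosed area = 146.95 mm².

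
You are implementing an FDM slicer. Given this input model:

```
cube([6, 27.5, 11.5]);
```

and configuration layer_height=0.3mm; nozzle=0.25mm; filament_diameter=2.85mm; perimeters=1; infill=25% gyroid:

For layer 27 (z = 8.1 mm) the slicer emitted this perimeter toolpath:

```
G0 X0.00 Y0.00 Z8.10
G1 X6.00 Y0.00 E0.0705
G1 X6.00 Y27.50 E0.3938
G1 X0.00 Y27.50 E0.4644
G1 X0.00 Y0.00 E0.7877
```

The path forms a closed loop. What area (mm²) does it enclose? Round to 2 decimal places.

165.00 mm²

Apply the shoelace formula to the sequence of (X, Y) vertices; enclosed area = 165.00 mm².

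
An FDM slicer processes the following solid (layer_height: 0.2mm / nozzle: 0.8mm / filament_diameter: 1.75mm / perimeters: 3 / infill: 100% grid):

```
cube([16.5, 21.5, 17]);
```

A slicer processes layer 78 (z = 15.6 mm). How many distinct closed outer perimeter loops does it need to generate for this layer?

1

At z = 15.6 mm: the 16.5×21.5 cube contributes its full rectangle. The result has 1 disconnected region.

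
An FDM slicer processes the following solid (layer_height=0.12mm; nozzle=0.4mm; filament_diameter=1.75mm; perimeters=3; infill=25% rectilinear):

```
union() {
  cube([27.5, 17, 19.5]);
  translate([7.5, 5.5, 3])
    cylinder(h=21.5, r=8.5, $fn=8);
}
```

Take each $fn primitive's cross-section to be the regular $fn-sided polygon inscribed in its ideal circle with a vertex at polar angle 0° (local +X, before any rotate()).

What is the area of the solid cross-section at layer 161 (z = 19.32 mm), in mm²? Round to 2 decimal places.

At z = 19.32 mm: the 27.5×17 cube contributes its full rectangle (area 467.50 mm²); the cylinder at (7.5, 5.5): section is a regular 8-gon, circumradius r=8.5 (area = (8/2)·8.500²·sin(360°/8) = 204.35 mm²); Combining (union): the regions partially overlap — summed areas 671.85 mm² minus the doubly-counted overlap 180.73 mm² gives 491.12 mm² — area = 491.12 mm². Overall, the cross-section is a single solid region. Net area = 491.12 mm².

491.12 mm²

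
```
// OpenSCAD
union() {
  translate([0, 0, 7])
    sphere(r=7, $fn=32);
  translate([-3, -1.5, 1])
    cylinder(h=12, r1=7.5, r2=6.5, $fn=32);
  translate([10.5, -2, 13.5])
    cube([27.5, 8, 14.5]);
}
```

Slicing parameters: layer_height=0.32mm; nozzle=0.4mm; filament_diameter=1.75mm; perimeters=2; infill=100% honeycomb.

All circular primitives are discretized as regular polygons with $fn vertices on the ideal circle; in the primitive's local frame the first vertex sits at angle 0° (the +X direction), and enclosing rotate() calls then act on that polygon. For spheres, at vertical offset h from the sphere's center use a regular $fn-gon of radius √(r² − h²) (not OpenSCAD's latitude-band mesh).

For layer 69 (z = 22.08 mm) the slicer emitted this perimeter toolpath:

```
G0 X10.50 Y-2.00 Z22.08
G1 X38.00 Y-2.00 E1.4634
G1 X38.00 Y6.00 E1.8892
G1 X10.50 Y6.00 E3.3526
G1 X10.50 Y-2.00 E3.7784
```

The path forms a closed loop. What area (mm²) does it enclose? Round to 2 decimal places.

220.00 mm²

Apply the shoelace formula to the sequence of (X, Y) vertices; enclosed area = 220.00 mm².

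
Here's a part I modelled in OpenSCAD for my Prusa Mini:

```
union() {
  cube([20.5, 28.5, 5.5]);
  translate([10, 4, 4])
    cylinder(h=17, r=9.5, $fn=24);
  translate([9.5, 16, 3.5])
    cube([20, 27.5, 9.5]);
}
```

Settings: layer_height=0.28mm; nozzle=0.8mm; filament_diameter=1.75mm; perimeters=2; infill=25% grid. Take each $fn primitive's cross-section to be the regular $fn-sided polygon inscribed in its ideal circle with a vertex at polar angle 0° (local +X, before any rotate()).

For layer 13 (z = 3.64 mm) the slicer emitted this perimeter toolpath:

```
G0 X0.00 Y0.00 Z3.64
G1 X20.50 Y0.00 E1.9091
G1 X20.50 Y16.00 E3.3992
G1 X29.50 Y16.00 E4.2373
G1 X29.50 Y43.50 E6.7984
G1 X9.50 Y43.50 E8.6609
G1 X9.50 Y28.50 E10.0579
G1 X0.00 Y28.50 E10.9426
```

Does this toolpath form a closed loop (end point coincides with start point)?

Start point (G0): (0.00, 0.00). End point (last G1): the path does not return to the start — open.

no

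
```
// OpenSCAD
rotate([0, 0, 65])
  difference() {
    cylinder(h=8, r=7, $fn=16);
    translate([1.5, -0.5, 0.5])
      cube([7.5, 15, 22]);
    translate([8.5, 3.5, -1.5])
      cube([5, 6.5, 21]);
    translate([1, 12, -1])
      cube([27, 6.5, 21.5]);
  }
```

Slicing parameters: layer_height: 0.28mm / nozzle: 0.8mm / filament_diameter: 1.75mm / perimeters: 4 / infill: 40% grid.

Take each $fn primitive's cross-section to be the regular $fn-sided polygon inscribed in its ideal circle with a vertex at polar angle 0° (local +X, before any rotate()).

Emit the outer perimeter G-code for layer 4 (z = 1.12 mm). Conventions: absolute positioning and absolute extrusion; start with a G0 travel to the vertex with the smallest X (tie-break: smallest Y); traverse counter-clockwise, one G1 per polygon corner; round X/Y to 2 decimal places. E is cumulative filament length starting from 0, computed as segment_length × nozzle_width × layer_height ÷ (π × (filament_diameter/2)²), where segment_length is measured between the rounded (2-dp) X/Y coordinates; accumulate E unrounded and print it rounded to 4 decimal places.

G0 X-6.99 Y0.31 Z1.12
G1 X-6.58 Y-2.39 E0.2543
G1 X-5.16 Y-4.73 E0.5092
G1 X-2.96 Y-6.34 E0.7631
G1 X-0.31 Y-6.99 E1.0172
G1 X2.39 Y-6.58 E1.2716
G1 X4.73 Y-5.16 E1.5265
G1 X6.34 Y-2.96 E1.7803
G1 X6.99 Y-0.31 E2.0345
G1 X6.58 Y2.39 E2.2888
G1 X5.16 Y4.73 E2.5437
G1 X3.37 Y6.04 E2.7503
G1 X1.09 Y1.15 E3.2527
G1 X-5.44 Y4.19 E3.9235
G1 X-6.34 Y2.96 E4.0655
G1 X-6.99 Y0.31 E4.3196

At z = 1.12 mm: the r=7 cylinder contributes a regular 16-gon of circumradius 7; the 7.5×15 cube at (1.5, -0.5) contributes its full rectangle; the cube at (8.5, 3.5) is present — its section is the full 5×6.5 rectangle; the cube at (1, 12) is present — its section is the full 27×6.5 rectangle; After the difference (first − rest): starting from the r=7 cylinder, the 7.5×15 cube at (1.5, -0.5) partially overlaps it — only the 29.95 mm² overlap (of its 112.50 mm²) is removed, clipping the outline; the 5×6.5 cube at (8.5, 3.5) misses the remaining region (no effect); the 27×6.5 cube at (1, 12) misses the remaining region (no effect) — 1 connected region; (whole slice rotated 65° about Z — lengths, areas and connectivity unchanged). The outline is a single polygon with 15 vertices. Extrusion per mm of travel: 0.8 × 0.28 / (π × 0.875²) = 0.093128. Accumulating E over each segment gives final E = 4.3196.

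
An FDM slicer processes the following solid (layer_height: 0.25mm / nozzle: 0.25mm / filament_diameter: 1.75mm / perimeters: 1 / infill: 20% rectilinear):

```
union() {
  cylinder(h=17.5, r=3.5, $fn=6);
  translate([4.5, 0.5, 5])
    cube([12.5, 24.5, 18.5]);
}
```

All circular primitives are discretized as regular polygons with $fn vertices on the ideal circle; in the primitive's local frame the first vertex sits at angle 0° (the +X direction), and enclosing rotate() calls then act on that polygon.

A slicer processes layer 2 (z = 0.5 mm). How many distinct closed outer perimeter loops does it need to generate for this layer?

At z = 0.5 mm: the cylinder: section is a regular 6-gon, circumradius r=3.5; the cube at (4.5, 0.5) is not intersected at this z (z outside [5, 23.5]); Taking the union: only the r=3.5 cylinder is present, so the union is just that shape — 1 connected region. The result has 1 disconnected region.

1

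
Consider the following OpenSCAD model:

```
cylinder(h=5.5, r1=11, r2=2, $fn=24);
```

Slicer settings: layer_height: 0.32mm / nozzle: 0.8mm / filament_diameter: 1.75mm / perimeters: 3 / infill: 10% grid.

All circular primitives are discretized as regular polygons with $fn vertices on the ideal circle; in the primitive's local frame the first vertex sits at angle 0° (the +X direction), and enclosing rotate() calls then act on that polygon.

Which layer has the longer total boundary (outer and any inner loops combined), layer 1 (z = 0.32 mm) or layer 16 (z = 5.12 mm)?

Layer 1 (z = 0.32): the cone: at t=0.058 of its height the radius interpolates to r₁+(r₂−r₁)t = 10.476, giving a regular 24-gon of that circumradius (perimeter = 2·24·10.476·sin(180°/24) = 65.64 mm). So its perimeter = 65.64 mm. Layer 16 (z = 5.12): the cone contributes a regular 24-gon of circumradius 2.622 (interpolated between r1=11 and r2=2 at t=0.931) (perimeter = 2·24·2.622·sin(180°/24) = 16.43 mm). So its perimeter = 16.43 mm. Layer 1 is larger (65.64 vs 16.43 mm).

layer 1 (z = 0.32 mm)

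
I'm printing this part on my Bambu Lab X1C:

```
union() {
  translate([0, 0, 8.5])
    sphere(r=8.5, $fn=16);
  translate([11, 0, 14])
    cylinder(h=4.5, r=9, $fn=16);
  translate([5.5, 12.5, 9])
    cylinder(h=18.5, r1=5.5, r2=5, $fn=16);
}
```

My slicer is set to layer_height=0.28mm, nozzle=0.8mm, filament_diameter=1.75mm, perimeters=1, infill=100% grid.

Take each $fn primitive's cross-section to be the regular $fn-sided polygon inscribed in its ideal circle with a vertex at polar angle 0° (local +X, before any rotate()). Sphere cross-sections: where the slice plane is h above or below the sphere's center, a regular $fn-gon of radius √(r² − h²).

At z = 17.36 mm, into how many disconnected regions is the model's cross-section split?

At z = 17.36 mm: the sphere is not intersected at this z (|z−center|=8.860 > r=8.5); the r=9 cylinder at (11, 0) gives a regular 16-gon of circumradius 9 (constant along its height); the cone at (5.5, 12.5) (r1=5.5→r2=5) has section circumradius 5.274 here — a regular 16-gon; Merging all regions: the regions partially overlap (shared area 0.96 mm²), so overlapping operands fuse into one piece — 1 connected region. The result has 1 disconnected region.

1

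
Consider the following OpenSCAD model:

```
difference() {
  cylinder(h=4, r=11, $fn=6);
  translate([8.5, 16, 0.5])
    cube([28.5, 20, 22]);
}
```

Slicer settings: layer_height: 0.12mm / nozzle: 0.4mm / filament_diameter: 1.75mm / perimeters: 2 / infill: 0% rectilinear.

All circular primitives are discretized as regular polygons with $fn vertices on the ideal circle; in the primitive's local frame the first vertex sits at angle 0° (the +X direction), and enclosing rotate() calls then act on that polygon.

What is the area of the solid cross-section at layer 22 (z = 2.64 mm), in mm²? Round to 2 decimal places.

314.37 mm²

At z = 2.64 mm: the r=11 cylinder gives a regular 6-gon of circumradius 11 (constant along its height) (area = (6/2)·11.000²·sin(360°/6) = 314.37 mm²); the cube at (8.5, 16) is present — its section is the full 28.5×20 rectangle (area 570.00 mm²); After the difference (first − rest): starting from the r=11 cylinder (314.37 mm²), the 28.5×20 cube at (8.5, 16) misses the remaining region (no effect) — area = 314.37 mm². Overall, the cross-section is a single solid region. Net area = 314.37 mm².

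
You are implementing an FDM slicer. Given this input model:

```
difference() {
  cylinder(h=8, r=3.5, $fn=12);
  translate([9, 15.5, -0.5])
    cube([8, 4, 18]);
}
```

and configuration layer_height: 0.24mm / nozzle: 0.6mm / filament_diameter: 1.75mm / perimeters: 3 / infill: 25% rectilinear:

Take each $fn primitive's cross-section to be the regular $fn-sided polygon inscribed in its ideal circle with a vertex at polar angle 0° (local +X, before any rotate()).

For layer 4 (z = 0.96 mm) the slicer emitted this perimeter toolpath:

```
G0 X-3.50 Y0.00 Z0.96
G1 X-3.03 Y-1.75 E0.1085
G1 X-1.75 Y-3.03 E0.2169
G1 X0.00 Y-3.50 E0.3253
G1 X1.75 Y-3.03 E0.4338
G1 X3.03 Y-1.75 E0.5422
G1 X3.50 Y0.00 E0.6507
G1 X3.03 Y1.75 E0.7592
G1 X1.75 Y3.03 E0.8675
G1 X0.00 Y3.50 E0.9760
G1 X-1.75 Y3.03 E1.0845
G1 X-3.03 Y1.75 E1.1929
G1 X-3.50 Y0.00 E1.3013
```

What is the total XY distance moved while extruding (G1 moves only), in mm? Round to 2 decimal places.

Sum the Euclidean lengths of each G1 segment: total = 21.74 mm.

21.74 mm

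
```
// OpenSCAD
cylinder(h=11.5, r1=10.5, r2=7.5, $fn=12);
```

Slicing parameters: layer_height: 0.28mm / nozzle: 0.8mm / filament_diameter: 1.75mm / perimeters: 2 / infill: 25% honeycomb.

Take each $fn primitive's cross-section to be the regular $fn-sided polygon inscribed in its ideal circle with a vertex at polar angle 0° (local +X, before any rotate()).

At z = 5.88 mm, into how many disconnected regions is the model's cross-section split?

1

At z = 5.88 mm: the cone contributes a regular 12-gon of circumradius 8.966 (interpolated between r1=10.5 and r2=7.5 at t=0.511). The result has 1 disconnected region.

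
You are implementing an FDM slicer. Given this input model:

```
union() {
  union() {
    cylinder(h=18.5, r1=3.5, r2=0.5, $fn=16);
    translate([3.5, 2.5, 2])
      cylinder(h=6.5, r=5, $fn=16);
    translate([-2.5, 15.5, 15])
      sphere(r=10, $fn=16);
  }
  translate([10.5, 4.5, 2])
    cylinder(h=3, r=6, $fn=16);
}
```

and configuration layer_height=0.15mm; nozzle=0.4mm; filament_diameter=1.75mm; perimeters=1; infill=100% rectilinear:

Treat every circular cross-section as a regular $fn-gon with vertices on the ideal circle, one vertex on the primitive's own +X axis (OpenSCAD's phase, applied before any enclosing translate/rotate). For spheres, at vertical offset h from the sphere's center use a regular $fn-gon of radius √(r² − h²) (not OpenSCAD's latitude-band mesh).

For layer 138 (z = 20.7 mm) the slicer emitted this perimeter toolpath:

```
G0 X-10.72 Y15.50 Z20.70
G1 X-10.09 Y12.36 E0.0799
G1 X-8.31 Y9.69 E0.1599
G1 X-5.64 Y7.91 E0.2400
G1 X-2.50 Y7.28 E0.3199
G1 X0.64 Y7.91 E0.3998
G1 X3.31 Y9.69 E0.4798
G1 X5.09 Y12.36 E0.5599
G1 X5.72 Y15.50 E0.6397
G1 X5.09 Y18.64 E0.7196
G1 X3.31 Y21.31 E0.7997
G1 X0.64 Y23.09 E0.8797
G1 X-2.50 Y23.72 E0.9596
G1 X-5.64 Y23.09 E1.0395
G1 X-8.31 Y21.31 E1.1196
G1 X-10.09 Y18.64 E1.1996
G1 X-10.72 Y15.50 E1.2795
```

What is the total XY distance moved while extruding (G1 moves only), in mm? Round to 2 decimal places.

51.29 mm

Sum the Euclidean lengths of each G1 segment: total = 51.29 mm.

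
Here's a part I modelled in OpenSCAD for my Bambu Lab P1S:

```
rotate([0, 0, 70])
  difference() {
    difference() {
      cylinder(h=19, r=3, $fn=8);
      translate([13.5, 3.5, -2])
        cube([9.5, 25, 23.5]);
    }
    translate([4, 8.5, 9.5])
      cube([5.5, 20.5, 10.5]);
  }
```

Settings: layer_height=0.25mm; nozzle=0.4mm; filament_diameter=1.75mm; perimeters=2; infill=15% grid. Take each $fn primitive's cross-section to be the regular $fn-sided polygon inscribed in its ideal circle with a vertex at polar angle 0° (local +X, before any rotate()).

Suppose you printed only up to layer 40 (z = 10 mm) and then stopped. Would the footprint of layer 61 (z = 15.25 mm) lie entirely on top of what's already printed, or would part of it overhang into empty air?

entirely on top

Compare the two slices. At z = 10: the cylinder: section is a regular 8-gon, circumradius r=3 (area = (8/2)·3.000²·sin(360°/8) = 25.46 mm²); the cube at (13.5, 3.5) is present — its section is the full 9.5×25 rectangle (area 237.50 mm²); Taking the first minus the rest: starting from the r=3 cylinder (25.46 mm²), the 9.5×25 cube at (13.5, 3.5) misses the remaining region (no effect) — area = 25.46 mm²; the 5.5×20.5 cube at (4, 8.5) contributes its full rectangle (area 112.75 mm²); Taking the first minus the rest: starting from that combined region (25.46 mm²), the 5.5×20.5 cube at (4, 8.5) misses the remaining region (no effect) — area = 25.46 mm²; (rotated 70° about Z; rotation is an isometry so areas/perimeters/island counts are preserved). At z = 15.25: the r=3 cylinder contributes a regular 8-gon of circumradius 3 (area = (8/2)·3.000²·sin(360°/8) = 25.46 mm²); the 9.5×25 cube at (13.5, 3.5) contributes its full rectangle (area 237.50 mm²); Taking the first minus the rest: starting from the r=3 cylinder (25.46 mm²), the 9.5×25 cube at (13.5, 3.5) misses the remaining region (no effect) — area = 25.46 mm²; the 5.5×20.5 cube at (4, 8.5) contributes its full rectangle (area 112.75 mm²); After the difference (first − rest): starting from the result so far (25.46 mm²), the 5.5×20.5 cube at (4, 8.5) misses the remaining region (no effect) — area = 25.46 mm²; (whole slice rotated 70° about Z — lengths, areas and connectivity unchanged). Checking containment: the cross-section at z = 15.25 is a subset of the cross-section at z = 10.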